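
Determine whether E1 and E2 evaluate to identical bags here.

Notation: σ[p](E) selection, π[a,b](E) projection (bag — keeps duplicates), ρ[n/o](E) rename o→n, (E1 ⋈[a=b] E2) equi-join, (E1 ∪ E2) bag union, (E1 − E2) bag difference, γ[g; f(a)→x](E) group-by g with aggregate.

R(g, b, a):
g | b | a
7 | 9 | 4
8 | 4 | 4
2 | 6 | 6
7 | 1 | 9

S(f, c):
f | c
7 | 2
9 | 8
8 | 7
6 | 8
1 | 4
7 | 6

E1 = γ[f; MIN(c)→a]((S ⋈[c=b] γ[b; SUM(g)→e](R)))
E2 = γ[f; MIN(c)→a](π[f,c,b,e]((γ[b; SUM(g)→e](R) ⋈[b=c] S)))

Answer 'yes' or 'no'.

E1 stepwise |·|:
  S → 6
  R → 4
  γ[b; SUM(g)→e](R) → 4
  (S ⋈[c=b] γ[b; SUM(g)→e](R)) → 2
  γ[f; MIN(c)→a]((S ⋈[c=b] γ[b; SUM(g)→e](R))) → 2
E2 stepwise |·|:
  R → 4
  γ[b; SUM(g)→e](R) → 4
  S → 6
  (γ[b; SUM(g)→e](R) ⋈[b=c] S) → 2
  π[f,c,b,e]((γ[b; SUM(g)→e](R) ⋈[b=c] S)) → 2
  γ[f; MIN(c)→a](π[f,c,b,e]((γ[b; SUM(g)→e](R) ⋈[b=c] S))) → 2

E1 and E2 produce the same multiset:
f | a
1 | 4
7 | 6

yes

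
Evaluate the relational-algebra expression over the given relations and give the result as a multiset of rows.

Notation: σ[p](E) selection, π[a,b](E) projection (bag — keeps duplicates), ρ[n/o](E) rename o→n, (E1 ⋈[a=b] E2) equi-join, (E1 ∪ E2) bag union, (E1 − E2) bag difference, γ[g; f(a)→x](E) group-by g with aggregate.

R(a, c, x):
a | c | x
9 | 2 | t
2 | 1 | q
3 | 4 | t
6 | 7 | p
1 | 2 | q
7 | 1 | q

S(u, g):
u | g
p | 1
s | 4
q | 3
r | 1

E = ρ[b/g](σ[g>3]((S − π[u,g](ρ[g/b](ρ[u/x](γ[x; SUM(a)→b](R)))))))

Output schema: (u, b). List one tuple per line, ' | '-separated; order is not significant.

Row counts bottom-up:
  S → 4
  R → 6
  γ[x; SUM(a)→b](R) → 3
  ρ[u/x](γ[x; SUM(a)→b](R)) → 3
  ρ[g/b](ρ[u/x](γ[x; SUM(a)→b](R))) → 3
  π[u,g](ρ[g/b](ρ[u/x](γ[x; SUM(a)→b](R)))) → 3
  (S − π[u,g](ρ[g/b](ρ[u/x](γ[x; SUM(a)→b](R))))) → 4
  σ[g>3]((S − π[u,g](ρ[g/b](ρ[u/x](γ[x; SUM(a)→b](R)))))) → 1
  ρ[b/g](σ[g>3]((S − π[u,g](ρ[g/b](ρ[u/x](γ[x; SUM(a)→b](R))))))) → 1

== RESULT ==
u | b
s | 4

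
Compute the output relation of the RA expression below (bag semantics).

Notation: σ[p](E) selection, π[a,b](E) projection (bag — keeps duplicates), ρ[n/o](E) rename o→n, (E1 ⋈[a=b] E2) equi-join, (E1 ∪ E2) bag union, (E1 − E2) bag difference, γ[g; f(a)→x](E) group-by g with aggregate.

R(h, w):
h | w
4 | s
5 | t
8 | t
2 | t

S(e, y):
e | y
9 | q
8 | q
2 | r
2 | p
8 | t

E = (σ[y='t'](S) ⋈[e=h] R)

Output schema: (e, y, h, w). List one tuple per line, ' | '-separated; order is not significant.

Per-node cardinality:
  S → 5
  σ[y='t'](S) → 1
  R → 4
  (σ[y='t'](S) ⋈[e=h] R) → 1

== RESULT ==
e | y | h | w
8 | t | 8 | t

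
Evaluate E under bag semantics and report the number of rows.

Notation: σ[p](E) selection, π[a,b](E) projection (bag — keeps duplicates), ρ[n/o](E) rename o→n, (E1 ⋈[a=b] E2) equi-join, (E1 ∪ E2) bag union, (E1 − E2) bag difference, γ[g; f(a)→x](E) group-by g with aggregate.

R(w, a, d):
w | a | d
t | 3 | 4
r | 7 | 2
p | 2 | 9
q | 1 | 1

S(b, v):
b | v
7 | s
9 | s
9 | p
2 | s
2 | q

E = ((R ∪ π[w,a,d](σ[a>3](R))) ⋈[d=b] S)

Row counts bottom-up:
  R → 4
  R → 4
  σ[a>3](R) → 1
  π[w,a,d](σ[a>3](R)) → 1
  (R ∪ π[w,a,d](σ[a>3](R))) → 5
  S → 5
  ((R ∪ π[w,a,d](σ[a>3](R))) ⋈[d=b] S) → 6

|E| = 6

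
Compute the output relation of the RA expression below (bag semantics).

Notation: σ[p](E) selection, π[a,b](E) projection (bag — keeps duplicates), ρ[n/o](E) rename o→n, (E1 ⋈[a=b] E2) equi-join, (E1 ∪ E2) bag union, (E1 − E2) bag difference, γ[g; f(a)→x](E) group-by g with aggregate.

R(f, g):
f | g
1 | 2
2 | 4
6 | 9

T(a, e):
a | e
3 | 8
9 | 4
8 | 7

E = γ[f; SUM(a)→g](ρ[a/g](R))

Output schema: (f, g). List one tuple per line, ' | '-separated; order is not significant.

Stepwise |·|:
  R → 3
  ρ[a/g](R) → 3
  γ[f; SUM(a)→g](ρ[a/g](R)) → 3

== RESULT ==
f | g
1 | 2
2 | 4
6 | 9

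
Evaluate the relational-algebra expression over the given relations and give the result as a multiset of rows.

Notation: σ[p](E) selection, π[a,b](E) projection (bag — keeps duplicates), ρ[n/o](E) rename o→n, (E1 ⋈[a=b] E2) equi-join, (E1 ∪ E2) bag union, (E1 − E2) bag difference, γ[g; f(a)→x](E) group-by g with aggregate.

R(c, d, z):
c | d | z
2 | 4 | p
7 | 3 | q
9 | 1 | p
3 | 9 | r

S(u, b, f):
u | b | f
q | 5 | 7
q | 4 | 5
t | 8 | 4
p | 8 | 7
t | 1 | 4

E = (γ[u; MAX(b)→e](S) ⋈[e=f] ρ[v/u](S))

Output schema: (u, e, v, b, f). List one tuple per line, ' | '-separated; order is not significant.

Per-node cardinality:
  S → 5
  γ[u; MAX(b)→e](S) → 3
  S → 5
  ρ[v/u](S) → 5
  (γ[u; MAX(b)→e](S) ⋈[e=f] ρ[v/u](S)) → 1

== RESULT ==
u | e | v | b | f
q | 5 | q | 4 | 5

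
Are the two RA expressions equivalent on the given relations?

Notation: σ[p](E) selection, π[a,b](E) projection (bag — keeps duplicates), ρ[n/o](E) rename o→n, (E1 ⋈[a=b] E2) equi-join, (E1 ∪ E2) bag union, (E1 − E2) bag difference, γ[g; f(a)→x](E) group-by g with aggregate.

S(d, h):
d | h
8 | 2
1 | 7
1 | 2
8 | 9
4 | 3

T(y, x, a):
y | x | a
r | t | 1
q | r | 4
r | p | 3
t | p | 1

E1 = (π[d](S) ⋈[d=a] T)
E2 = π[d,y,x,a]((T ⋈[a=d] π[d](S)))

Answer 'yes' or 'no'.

E1 subexpression sizes:
  S → 5
  π[d](S) → 5
  T → 4
  (π[d](S) ⋈[d=a] T) → 5
E2 subexpression sizes:
  T → 4
  S → 5
  π[d](S) → 5
  (T ⋈[a=d] π[d](S)) → 5
  π[d,y,x,a]((T ⋈[a=d] π[d](S))) → 5

E1 and E2 produce the same multiset:
d | y | x | a
1 | r | t | 1
1 | r | t | 1
1 | t | p | 1
1 | t | p | 1
4 | q | r | 4

yes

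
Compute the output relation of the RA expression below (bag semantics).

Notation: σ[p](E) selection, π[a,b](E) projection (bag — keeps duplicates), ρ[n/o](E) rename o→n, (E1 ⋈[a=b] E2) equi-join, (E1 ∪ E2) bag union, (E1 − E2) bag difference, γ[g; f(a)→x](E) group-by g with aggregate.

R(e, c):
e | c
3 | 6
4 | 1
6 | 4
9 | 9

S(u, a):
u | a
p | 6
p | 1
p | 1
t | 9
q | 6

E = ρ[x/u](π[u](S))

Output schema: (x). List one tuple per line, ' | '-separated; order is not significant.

Stepwise |·|:
  S → 5
  π[u](S) → 5
  ρ[x/u](π[u](S)) → 5

== RESULT ==
x
p
p
p
q
t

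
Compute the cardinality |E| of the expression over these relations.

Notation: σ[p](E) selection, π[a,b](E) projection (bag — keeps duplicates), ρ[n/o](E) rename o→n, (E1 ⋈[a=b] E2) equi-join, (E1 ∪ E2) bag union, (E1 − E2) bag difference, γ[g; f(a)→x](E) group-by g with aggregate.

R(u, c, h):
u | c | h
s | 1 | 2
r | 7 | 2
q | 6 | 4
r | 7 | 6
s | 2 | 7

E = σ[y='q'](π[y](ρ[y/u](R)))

Per-node cardinality:
  R → 5
  ρ[y/u](R) → 5
  π[y](ρ[y/u](R)) → 5
  σ[y='q'](π[y](ρ[y/u](R))) → 1

|E| = 1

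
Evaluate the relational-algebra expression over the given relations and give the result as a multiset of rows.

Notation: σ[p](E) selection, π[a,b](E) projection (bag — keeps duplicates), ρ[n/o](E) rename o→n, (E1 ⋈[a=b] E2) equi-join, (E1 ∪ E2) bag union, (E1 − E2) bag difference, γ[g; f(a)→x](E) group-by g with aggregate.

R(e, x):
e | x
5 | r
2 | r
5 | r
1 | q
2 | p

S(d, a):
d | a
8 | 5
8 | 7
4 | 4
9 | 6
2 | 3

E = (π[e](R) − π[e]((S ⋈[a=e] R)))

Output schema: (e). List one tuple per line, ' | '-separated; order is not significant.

Subexpression sizes:
  R → 5
  π[e](R) → 5
  S → 5
  R → 5
  (S ⋈[a=e] R) → 2
  π[e]((S ⋈[a=e] R)) → 2
  (π[e](R) − π[e]((S ⋈[a=e] R))) → 3

== RESULT ==
e
1
2
2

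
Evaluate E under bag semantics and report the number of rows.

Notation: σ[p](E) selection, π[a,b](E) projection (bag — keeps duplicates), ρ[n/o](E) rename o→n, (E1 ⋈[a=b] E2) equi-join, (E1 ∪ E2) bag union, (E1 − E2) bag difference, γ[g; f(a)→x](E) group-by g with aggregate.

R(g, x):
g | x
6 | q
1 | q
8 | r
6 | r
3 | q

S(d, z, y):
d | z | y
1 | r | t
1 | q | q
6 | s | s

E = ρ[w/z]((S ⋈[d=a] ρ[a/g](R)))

Row counts bottom-up:
  S → 3
  R → 5
  ρ[a/g](R) → 5
  (S ⋈[d=a] ρ[a/g](R)) → 4
  ρ[w/z]((S ⋈[d=a] ρ[a/g](R))) → 4

|E| = 4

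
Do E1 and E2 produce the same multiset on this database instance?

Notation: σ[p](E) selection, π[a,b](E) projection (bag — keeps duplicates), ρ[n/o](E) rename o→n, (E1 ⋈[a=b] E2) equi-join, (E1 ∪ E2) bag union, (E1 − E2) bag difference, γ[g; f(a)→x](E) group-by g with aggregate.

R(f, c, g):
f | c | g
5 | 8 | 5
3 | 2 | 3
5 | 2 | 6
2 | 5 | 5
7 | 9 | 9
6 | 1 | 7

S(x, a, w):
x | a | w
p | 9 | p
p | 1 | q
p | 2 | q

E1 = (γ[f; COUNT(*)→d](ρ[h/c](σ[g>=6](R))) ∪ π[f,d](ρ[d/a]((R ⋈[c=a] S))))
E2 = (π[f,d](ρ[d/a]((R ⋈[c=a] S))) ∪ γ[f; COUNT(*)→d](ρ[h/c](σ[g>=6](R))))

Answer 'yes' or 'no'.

E1 row counts bottom-up:
  R → 6
  σ[g>=6](R) → 3
  ρ[h/c](σ[g>=6](R)) → 3
  γ[f; COUNT(*)→d](ρ[h/c](σ[g>=6](R))) → 3
  R → 6
  S → 3
  (R ⋈[c=a] S) → 4
  ρ[d/a]((R ⋈[c=a] S)) → 4
  π[f,d](ρ[d/a]((R ⋈[c=a] S))) → 4
  (γ[f; COUNT(*)→d](ρ[h/c](σ[g>=6](R))) ∪ π[f,d](ρ[d/a]((R ⋈[c=a] S)))) → 7
E2 row counts bottom-up:
  R → 6
  S → 3
  (R ⋈[c=a] S) → 4
  ρ[d/a]((R ⋈[c=a] S)) → 4
  π[f,d](ρ[d/a]((R ⋈[c=a] S))) → 4
  R → 6
  σ[g>=6](R) → 3
  ρ[h/c](σ[g>=6](R)) → 3
  γ[f; COUNT(*)→d](ρ[h/c](σ[g>=6](R))) → 3
  (π[f,d](ρ[d/a]((R ⋈[c=a] S))) ∪ γ[f; COUNT(*)→d](ρ[h/c](σ[g>=6](R)))) → 7

E1 and E2 produce the same multiset:
f | d
3 | 2
5 | 1
5 | 2
6 | 1
6 | 1
7 | 1
7 | 9

yes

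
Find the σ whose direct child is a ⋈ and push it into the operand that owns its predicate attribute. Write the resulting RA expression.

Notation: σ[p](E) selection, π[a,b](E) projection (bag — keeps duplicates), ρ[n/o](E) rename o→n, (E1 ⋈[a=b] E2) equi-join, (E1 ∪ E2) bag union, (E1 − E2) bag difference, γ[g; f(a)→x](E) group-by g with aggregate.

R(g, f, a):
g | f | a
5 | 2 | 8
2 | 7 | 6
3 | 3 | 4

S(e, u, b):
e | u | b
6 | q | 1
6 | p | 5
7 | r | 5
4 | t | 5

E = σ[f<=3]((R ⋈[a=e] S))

σ filters on f, owned by the left side.
E' = (σ[f<=3](R) ⋈[a=e] S)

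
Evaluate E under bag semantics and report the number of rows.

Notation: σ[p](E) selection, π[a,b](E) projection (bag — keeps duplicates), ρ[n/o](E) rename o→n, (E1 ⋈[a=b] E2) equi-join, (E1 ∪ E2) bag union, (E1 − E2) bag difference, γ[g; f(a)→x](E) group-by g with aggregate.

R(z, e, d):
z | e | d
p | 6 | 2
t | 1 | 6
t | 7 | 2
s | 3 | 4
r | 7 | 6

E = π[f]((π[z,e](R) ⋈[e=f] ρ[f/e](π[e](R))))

Row counts bottom-up:
  R → 5
  π[z,e](R) → 5
  R → 5
  π[e](R) → 5
  ρ[f/e](π[e](R)) → 5
  (π[z,e](R) ⋈[e=f] ρ[f/e](π[e](R))) → 7
  π[f]((π[z,e](R) ⋈[e=f] ρ[f/e](π[e](R)))) → 7

|E| = 7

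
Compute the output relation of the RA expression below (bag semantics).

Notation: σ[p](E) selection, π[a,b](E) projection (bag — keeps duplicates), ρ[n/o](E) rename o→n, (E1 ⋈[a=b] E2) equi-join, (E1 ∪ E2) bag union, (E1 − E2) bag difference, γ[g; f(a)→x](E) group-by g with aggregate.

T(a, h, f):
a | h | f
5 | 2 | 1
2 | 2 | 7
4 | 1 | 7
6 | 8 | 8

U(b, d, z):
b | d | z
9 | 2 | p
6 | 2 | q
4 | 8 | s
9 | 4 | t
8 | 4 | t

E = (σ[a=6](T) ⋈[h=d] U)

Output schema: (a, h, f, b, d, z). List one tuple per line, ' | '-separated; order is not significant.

Per-node cardinality:
  T → 4
  σ[a=6](T) → 1
  U → 5
  (σ[a=6](T) ⋈[h=d] U) → 1

== RESULT ==
a | h | f | b | d | z
6 | 8 | 8 | 4 | 8 | s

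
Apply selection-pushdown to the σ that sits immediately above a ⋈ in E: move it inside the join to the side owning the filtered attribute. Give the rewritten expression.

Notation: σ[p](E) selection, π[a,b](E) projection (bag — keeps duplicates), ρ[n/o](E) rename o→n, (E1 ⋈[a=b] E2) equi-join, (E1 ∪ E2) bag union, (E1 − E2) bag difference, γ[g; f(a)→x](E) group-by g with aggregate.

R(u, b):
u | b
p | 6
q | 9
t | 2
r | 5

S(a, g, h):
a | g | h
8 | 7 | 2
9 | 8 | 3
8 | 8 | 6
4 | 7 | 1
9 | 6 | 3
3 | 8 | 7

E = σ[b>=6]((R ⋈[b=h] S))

σ filters on b, owned by the left side.
E' = (σ[b>=6](R) ⋈[b=h] S)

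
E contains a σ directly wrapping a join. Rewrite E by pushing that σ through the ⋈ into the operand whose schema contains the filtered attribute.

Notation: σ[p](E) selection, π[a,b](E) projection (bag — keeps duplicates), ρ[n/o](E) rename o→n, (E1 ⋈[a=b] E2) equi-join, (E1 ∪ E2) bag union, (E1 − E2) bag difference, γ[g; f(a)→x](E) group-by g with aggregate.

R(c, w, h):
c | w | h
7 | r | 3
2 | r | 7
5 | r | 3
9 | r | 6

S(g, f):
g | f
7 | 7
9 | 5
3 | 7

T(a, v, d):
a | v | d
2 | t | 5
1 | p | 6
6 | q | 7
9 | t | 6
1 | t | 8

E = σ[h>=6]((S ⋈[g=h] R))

σ filters on h, owned by the right side.
E' = (S ⋈[g=h] σ[h>=6](R))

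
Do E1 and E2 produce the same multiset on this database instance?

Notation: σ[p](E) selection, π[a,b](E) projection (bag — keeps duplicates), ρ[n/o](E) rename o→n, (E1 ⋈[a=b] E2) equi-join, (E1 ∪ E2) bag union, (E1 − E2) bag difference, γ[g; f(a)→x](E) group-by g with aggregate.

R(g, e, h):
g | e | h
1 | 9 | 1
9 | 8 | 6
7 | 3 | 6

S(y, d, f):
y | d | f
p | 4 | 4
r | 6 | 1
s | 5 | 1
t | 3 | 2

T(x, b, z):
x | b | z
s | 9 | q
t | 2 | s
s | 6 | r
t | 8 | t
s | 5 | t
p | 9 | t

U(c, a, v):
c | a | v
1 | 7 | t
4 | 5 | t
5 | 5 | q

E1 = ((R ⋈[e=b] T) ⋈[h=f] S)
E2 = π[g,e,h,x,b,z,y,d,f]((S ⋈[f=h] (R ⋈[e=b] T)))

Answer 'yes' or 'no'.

E1 subexpression sizes:
  R → 3
  T → 6
  (R ⋈[e=b] T) → 3
  S → 4
  ((R ⋈[e=b] T) ⋈[h=f] S) → 4
E2 subexpression sizes:
  S → 4
  R → 3
  T → 6
  (R ⋈[e=b] T) → 3
  (S ⋈[f=h] (R ⋈[e=b] T)) → 4
  π[g,e,h,x,b,z,y,d,f]((S ⋈[f=h] (R ⋈[e=b] T))) → 4

E1 and E2 produce the same multiset:
g | e | h | x | b | z | y | d | f
1 | 9 | 1 | p | 9 | t | r | 6 | 1
1 | 9 | 1 | p | 9 | t | s | 5 | 1
1 | 9 | 1 | s | 9 | q | r | 6 | 1
1 | 9 | 1 | s | 9 | q | s | 5 | 1

yes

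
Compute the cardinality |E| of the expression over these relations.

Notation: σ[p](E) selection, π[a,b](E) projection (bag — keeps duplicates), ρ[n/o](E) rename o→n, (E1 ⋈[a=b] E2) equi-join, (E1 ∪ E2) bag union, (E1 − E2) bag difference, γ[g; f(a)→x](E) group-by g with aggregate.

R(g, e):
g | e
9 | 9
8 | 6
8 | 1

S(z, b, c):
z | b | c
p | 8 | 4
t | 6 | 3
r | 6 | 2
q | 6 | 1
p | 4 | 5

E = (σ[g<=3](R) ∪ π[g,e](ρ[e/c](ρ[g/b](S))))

Stepwise |·|:
  R → 3
  σ[g<=3](R) → 0
  S → 5
  ρ[g/b](S) → 5
  ρ[e/c](ρ[g/b](S)) → 5
  π[g,e](ρ[e/c](ρ[g/b](S))) → 5
  (σ[g<=3](R) ∪ π[g,e](ρ[e/c](ρ[g/b](S)))) → 5

|E| = 5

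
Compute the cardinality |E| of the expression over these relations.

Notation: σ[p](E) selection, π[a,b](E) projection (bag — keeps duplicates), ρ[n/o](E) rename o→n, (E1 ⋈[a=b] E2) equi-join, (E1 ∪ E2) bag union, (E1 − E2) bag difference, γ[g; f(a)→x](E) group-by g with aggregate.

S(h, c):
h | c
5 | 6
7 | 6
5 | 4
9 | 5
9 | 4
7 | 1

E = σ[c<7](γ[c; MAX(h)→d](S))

Stepwise |·|:
  S → 6
  γ[c; MAX(h)→d](S) → 4
  σ[c<7](γ[c; MAX(h)→d](S)) → 4

|E| = 4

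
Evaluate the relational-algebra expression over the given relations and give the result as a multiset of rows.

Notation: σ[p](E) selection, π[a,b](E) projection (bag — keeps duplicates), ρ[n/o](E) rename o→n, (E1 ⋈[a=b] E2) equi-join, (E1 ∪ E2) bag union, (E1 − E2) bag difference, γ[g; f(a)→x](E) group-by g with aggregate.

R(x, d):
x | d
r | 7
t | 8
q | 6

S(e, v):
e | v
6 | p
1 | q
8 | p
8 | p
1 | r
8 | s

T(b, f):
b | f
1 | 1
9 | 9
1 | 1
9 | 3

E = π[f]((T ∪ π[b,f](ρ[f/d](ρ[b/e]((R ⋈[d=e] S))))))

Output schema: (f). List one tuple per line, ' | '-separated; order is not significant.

Row counts bottom-up:
  T → 4
  R → 3
  S → 6
  (R ⋈[d=e] S) → 4
  ρ[b/e]((R ⋈[d=e] S)) → 4
  ρ[f/d](ρ[b/e]((R ⋈[d=e] S))) → 4
  π[b,f](ρ[f/d](ρ[b/e]((R ⋈[d=e] S)))) → 4
  (T ∪ π[b,f](ρ[f/d](ρ[b/e]((R ⋈[d=e] S))))) → 8
  π[f]((T ∪ π[b,f](ρ[f/d](ρ[b/e]((R ⋈[d=e] S)))))) → 8

== RESULT ==
f
1
1
3
6
8
8
8
9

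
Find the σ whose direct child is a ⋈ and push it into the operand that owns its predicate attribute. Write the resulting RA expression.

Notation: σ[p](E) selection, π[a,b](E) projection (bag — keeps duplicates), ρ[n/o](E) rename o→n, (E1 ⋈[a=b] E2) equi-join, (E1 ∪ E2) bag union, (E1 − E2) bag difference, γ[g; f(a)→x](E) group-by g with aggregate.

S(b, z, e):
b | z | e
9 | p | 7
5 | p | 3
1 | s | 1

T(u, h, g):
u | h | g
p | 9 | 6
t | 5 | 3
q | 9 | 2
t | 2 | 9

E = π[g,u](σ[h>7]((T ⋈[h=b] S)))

σ filters on h, owned by the left side.
E' = π[g,u]((σ[h>7](T) ⋈[h=b] S))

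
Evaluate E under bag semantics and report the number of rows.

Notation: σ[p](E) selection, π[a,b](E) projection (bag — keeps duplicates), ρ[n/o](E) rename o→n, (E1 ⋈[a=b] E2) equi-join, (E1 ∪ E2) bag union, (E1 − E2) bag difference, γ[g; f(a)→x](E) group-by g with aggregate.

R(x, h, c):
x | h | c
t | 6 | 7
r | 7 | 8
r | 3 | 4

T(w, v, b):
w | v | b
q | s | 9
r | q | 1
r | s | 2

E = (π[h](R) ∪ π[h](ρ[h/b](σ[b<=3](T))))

Stepwise |·|:
  R → 3
  π[h](R) → 3
  T → 3
  σ[b<=3](T) → 2
  ρ[h/b](σ[b<=3](T)) → 2
  π[h](ρ[h/b](σ[b<=3](T))) → 2
  (π[h](R) ∪ π[h](ρ[h/b](σ[b<=3](T)))) → 5

|E| = 5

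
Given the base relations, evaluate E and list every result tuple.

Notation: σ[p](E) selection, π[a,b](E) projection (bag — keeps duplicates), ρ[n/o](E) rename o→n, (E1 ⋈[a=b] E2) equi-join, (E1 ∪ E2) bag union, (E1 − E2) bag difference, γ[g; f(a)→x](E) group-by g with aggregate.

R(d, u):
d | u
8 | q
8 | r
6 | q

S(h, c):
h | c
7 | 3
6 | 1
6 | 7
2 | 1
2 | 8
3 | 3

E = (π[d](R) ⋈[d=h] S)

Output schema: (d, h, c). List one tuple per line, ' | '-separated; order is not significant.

Per-node cardinality:
  R → 3
  π[d](R) → 3
  S → 6
  (π[d](R) ⋈[d=h] S) → 2

== RESULT ==
d | h | c
6 | 6 | 1
6 | 6 | 7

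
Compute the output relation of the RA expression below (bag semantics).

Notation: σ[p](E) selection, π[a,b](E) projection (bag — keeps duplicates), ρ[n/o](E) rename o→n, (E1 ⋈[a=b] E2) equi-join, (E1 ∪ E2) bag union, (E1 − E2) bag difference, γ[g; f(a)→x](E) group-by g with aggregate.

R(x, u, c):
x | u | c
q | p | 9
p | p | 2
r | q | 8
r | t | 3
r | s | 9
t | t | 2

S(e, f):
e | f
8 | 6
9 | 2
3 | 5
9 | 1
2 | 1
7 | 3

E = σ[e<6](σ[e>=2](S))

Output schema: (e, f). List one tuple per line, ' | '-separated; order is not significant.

Per-node cardinality:
  S → 6
  σ[e>=2](S) → 6
  σ[e<6](σ[e>=2](S)) → 2

== RESULT ==
e | f
2 | 1
3 | 5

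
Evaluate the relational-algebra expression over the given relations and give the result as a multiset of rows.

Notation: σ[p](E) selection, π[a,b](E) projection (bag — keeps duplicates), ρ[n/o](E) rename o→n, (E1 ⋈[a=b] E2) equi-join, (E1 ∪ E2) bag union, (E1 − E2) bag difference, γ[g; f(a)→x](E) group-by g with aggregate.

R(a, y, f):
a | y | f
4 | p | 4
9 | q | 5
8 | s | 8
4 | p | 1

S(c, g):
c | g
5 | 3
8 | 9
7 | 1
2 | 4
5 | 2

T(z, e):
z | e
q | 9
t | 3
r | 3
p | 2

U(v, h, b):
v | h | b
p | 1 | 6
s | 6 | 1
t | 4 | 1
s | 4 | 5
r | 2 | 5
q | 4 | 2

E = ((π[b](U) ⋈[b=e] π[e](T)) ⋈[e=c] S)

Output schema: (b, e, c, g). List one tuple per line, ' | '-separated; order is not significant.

Subexpression sizes:
  U → 6
  π[b](U) → 6
  T → 4
  π[e](T) → 4
  (π[b](U) ⋈[b=e] π[e](T)) → 1
  S → 5
  ((π[b](U) ⋈[b=e] π[e](T)) ⋈[e=c] S) → 1

== RESULT ==
b | e | c | g
2 | 2 | 2 | 4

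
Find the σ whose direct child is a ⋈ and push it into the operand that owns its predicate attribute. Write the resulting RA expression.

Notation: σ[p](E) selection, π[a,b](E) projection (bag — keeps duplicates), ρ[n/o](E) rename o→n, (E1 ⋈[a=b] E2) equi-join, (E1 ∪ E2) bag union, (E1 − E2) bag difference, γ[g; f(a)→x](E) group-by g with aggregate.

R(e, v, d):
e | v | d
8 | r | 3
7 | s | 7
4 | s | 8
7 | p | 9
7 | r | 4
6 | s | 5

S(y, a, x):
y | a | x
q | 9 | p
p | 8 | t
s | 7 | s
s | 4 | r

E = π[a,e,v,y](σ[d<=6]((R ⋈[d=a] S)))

σ filters on d, owned by the left side.
E' = π[a,e,v,y]((σ[d<=6](R) ⋈[d=a] S))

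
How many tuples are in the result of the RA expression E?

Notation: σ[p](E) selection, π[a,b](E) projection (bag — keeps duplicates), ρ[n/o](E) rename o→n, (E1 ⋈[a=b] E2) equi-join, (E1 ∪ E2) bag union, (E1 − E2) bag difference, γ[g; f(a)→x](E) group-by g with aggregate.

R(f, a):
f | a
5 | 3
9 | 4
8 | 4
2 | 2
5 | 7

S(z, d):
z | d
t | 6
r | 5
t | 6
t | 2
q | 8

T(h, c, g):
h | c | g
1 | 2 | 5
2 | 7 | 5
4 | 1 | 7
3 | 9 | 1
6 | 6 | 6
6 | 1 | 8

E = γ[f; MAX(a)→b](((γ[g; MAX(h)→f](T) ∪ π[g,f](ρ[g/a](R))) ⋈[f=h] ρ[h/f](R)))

Stepwise |·|:
  T → 6
  γ[g; MAX(h)→f](T) → 5
  R → 5
  ρ[g/a](R) → 5
  π[g,f](ρ[g/a](R)) → 5
  (γ[g; MAX(h)→f](T) ∪ π[g,f](ρ[g/a](R))) → 10
  R → 5
  ρ[h/f](R) → 5
  ((γ[g; MAX(h)→f](T) ∪ π[g,f](ρ[g/a](R))) ⋈[f=h] ρ[h/f](R)) → 8
  γ[f; MAX(a)→b](((γ[g; MAX(h)→f](T) ∪ π[g,f](ρ[g/a](R))) ⋈[f=h] ρ[h/f](R))) → 4

|E| = 4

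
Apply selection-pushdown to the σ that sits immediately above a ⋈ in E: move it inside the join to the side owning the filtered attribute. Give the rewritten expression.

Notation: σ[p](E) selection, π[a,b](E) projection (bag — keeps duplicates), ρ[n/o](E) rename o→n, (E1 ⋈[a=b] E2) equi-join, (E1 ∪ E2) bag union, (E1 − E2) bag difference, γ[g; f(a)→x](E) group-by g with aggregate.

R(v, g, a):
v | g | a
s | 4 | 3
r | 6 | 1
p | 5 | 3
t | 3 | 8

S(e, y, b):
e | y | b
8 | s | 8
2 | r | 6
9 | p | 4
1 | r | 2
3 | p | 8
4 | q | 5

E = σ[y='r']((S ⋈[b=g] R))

σ filters on y, owned by the left side.
E' = (σ[y='r'](S) ⋈[b=g] R)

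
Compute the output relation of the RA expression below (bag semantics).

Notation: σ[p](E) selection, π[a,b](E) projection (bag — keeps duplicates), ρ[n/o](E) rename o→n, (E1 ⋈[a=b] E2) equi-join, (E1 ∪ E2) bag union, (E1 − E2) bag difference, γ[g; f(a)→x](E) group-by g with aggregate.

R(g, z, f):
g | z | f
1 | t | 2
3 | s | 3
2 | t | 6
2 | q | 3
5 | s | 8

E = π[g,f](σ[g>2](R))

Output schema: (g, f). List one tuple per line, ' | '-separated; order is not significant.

Row counts bottom-up:
  R → 5
  σ[g>2](R) → 2
  π[g,f](σ[g>2](R)) → 2

== RESULT ==
g | f
3 | 3
5 | 8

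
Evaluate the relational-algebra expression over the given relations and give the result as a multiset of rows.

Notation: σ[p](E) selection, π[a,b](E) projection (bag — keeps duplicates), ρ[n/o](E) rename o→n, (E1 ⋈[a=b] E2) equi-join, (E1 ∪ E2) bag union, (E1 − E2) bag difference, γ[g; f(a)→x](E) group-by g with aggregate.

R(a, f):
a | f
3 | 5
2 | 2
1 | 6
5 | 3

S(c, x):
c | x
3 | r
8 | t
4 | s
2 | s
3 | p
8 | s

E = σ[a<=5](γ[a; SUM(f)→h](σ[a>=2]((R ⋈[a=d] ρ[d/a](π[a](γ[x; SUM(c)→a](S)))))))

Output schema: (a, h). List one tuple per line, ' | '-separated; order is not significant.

Stepwise |·|:
  R → 4
  S → 6
  γ[x; SUM(c)→a](S) → 4
  π[a](γ[x; SUM(c)→a](S)) → 4
  ρ[d/a](π[a](γ[x; SUM(c)→a](S))) → 4
  (R ⋈[a=d] ρ[d/a](π[a](γ[x; SUM(c)→a](S)))) → 2
  σ[a>=2]((R ⋈[a=d] ρ[d/a](π[a](γ[x; SUM(c)→a](S))))) → 2
  γ[a; SUM(f)→h](σ[a>=2]((R ⋈[a=d] ρ[d/a](π[a](γ[x; SUM(c)→a](S)))))) → 1
  σ[a<=5](γ[a; SUM(f)→h](σ[a>=2]((R ⋈[a=d] ρ[d/a](π[a](γ[x; SUM(c)→a](S))))))) → 1

== RESULT ==
a | h
3 | 10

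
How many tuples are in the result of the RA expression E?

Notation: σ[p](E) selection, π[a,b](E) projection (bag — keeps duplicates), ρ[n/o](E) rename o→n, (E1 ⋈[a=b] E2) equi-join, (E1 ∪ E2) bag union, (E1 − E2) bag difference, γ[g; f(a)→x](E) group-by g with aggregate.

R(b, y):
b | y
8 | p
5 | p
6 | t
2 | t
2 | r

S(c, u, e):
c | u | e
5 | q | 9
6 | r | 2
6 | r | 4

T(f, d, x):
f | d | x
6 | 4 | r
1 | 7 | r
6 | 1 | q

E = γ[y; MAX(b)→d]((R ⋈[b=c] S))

Row counts bottom-up:
  R → 5
  S → 3
  (R ⋈[b=c] S) → 3
  γ[y; MAX(b)→d]((R ⋈[b=c] S)) → 2

|E| = 2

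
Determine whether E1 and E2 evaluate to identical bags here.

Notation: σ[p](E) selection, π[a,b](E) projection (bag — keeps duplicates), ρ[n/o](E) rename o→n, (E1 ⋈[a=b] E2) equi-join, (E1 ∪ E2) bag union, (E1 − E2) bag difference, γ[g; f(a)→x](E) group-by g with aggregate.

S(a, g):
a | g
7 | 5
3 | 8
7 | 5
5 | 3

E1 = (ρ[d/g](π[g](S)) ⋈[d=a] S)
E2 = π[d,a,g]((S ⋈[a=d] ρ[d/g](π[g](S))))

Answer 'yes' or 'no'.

E1 stepwise |·|:
  S → 4
  π[g](S) → 4
  ρ[d/g](π[g](S)) → 4
  S → 4
  (ρ[d/g](π[g](S)) ⋈[d=a] S) → 3
E2 stepwise |·|:
  S → 4
  S → 4
  π[g](S) → 4
  ρ[d/g](π[g](S)) → 4
  (S ⋈[a=d] ρ[d/g](π[g](S))) → 3
  π[d,a,g]((S ⋈[a=d] ρ[d/g](π[g](S)))) → 3

E1 and E2 produce the same multiset:
d | a | g
3 | 3 | 8
5 | 5 | 3
5 | 5 | 3

yes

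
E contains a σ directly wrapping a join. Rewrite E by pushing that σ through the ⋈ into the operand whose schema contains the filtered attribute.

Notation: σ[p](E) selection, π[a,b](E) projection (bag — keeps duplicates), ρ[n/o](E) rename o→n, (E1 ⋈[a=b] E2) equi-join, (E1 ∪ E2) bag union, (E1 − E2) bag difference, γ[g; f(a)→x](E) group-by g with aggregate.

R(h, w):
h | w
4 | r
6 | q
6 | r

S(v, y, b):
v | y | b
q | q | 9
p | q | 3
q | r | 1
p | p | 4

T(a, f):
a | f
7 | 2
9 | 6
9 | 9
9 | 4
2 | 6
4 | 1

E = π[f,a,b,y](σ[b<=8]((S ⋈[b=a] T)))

σ filters on b, owned by the left side.
E' = π[f,a,b,y]((σ[b<=8](S) ⋈[b=a] T))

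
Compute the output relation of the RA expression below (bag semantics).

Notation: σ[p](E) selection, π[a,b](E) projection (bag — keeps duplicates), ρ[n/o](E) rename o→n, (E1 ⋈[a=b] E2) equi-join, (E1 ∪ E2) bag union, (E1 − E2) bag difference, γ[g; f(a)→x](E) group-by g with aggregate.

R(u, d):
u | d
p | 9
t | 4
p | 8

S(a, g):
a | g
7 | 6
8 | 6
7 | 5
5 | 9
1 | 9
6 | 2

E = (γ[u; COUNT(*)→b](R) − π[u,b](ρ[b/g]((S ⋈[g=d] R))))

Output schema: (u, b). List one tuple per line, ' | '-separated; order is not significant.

Per-node cardinality:
  R → 3
  γ[u; COUNT(*)→b](R) → 2
  S → 6
  R → 3
  (S ⋈[g=d] R) → 2
  ρ[b/g]((S ⋈[g=d] R)) → 2
  π[u,b](ρ[b/g]((S ⋈[g=d] R))) → 2
  (γ[u; COUNT(*)→b](R) − π[u,b](ρ[b/g]((S ⋈[g=d] R)))) → 2

== RESULT ==
u | b
p | 2
t | 1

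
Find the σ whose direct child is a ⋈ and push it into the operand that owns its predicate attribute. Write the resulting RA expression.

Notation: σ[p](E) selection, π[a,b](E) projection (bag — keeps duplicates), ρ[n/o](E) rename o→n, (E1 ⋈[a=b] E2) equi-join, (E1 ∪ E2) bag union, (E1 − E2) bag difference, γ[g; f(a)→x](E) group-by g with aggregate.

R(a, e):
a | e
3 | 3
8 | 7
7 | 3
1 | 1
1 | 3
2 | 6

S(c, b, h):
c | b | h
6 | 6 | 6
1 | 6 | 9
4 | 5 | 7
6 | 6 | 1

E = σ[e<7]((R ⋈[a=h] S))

σ filters on e, owned by the left side.
E' = (σ[e<7](R) ⋈[a=h] S)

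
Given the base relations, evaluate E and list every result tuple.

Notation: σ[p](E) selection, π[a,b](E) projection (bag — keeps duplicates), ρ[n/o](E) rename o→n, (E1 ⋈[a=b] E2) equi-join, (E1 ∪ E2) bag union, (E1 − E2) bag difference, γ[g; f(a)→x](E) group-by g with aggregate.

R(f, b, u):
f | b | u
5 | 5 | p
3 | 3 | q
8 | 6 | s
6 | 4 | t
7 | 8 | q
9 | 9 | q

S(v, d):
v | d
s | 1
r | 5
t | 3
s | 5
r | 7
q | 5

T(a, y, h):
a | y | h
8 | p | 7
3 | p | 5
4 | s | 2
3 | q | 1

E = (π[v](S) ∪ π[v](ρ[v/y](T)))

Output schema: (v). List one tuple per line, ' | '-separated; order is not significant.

Row counts bottom-up:
  S → 6
  π[v](S) → 6
  T → 4
  ρ[v/y](T) → 4
  π[v](ρ[v/y](T)) → 4
  (π[v](S) ∪ π[v](ρ[v/y](T))) → 10

== RESULT ==
v
p
p
q
q
r
r
s
s
s
t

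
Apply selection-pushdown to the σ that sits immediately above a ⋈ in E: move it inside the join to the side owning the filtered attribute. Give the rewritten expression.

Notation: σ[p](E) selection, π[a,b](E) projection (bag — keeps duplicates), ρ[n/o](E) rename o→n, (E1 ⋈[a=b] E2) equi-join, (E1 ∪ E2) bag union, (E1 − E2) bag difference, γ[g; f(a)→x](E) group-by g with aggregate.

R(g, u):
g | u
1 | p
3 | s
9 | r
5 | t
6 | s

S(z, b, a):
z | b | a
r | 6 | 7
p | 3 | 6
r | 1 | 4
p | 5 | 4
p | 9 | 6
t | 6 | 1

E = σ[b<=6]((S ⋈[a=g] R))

σ filters on b, owned by the left side.
E' = (σ[b<=6](S) ⋈[a=g] R)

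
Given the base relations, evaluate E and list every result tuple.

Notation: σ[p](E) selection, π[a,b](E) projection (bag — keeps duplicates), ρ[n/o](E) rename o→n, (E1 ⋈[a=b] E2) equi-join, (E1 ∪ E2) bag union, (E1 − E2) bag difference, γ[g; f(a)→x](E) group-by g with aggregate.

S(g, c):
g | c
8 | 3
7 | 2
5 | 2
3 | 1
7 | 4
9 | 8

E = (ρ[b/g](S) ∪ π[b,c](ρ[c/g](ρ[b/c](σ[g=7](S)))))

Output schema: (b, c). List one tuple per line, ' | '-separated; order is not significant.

Per-node cardinality:
  S → 6
  ρ[b/g](S) → 6
  S → 6
  σ[g=7](S) → 2
  ρ[b/c](σ[g=7](S)) → 2
  ρ[c/g](ρ[b/c](σ[g=7](S))) → 2
  π[b,c](ρ[c/g](ρ[b/c](σ[g=7](S)))) → 2
  (ρ[b/g](S) ∪ π[b,c](ρ[c/g](ρ[b/c](σ[g=7](S))))) → 8

== RESULT ==
b | c
2 | 7
3 | 1
4 | 7
5 | 2
7 | 2
7 | 4
8 | 3
9 | 8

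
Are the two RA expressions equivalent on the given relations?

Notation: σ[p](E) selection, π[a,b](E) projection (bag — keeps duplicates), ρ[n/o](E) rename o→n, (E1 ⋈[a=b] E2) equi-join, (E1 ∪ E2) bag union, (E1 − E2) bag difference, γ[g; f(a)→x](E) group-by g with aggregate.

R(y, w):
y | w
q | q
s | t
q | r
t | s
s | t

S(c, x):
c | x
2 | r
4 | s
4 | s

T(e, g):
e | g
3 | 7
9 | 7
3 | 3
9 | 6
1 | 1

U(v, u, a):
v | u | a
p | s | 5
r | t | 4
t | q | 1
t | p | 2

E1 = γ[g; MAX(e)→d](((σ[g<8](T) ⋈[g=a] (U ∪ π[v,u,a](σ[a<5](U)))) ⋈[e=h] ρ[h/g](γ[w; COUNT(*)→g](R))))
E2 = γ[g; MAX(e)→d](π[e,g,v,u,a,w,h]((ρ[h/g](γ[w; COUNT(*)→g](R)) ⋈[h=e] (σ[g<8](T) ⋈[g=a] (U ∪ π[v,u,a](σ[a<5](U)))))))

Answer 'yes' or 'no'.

E1 subexpression sizes:
  T → 5
  σ[g<8](T) → 5
  U → 4
  U → 4
  σ[a<5](U) → 3
  π[v,u,a](σ[a<5](U)) → 3
  (U ∪ π[v,u,a](σ[a<5](U))) → 7
  (σ[g<8](T) ⋈[g=a] (U ∪ π[v,u,a](σ[a<5](U)))) → 2
  R → 5
  γ[w; COUNT(*)→g](R) → 4
  ρ[h/g](γ[w; COUNT(*)→g](R)) → 4
  ((σ[g<8](T) ⋈[g=a] (U ∪ π[v,u,a](σ[a<5](U)))) ⋈[e=h] ρ[h/g](γ[w; COUNT(*)→g](R))) → 6
  γ[g; MAX(e)→d](((σ[g<8](T) ⋈[g=a] (U ∪ π[v,u,a](σ[a<5](U)))) ⋈[e=h] ρ[h/g](γ[w; COUNT(*)→g](R)))) → 1
E2 subexpression sizes:
  R → 5
  γ[w; COUNT(*)→g](R) → 4
  ρ[h/g](γ[w; COUNT(*)→g](R)) → 4
  T → 5
  σ[g<8](T) → 5
  U → 4
  U → 4
  σ[a<5](U) → 3
  π[v,u,a](σ[a<5](U)) → 3
  (U ∪ π[v,u,a](σ[a<5](U))) → 7
  (σ[g<8](T) ⋈[g=a] (U ∪ π[v,u,a](σ[a<5](U)))) → 2
  (ρ[h/g](γ[w; COUNT(*)→g](R)) ⋈[h=e] (σ[g<8](T) ⋈[g=a] (U ∪ π[v,u,a](σ[a<5](U))))) → 6
  π[e,g,v,u,a,w,h]((ρ[h/g](γ[w; COUNT(*)→g](R)) ⋈[h=e] (σ[g<8](T) ⋈[g=a] (U ∪ π[v,u,a](σ[a<5](U)))))) → 6
  γ[g; MAX(e)→d](π[e,g,v,u,a,w,h]((ρ[h/g](γ[w; COUNT(*)→g](R)) ⋈[h=e] (σ[g<8](T) ⋈[g=a] (U ∪ π[v,u,a](σ[a<5](U))))))) → 1

E1 and E2 produce the same multiset:
g | d
1 | 1

yes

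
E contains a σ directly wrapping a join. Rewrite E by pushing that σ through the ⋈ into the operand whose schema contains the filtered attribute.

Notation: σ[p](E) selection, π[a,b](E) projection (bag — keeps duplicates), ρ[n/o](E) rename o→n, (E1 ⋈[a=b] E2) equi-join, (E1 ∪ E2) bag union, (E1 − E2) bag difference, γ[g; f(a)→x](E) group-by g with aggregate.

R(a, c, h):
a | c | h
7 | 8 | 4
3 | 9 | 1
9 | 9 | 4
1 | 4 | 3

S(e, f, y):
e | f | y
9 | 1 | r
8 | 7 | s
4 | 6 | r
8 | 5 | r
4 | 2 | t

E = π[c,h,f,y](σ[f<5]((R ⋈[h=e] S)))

σ filters on f, owned by the right side.
E' = π[c,h,f,y]((R ⋈[h=e] σ[f<5](S)))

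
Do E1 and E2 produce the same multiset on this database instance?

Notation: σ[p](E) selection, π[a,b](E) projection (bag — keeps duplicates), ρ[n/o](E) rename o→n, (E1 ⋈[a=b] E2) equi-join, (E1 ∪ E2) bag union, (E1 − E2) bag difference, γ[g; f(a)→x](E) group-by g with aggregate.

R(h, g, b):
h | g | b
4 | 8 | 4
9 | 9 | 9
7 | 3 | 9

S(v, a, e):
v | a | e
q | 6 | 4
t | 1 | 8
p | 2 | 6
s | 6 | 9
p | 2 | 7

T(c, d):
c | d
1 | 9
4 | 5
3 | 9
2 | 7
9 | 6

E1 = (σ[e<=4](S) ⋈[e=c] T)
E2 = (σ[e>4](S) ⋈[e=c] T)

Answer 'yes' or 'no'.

E1 subexpression sizes:
  S → 5
  σ[e<=4](S) → 1
  T → 5
  (σ[e<=4](S) ⋈[e=c] T) → 1
E2 subexpression sizes:
  S → 5
  σ[e>4](S) → 4
  T → 5
  (σ[e>4](S) ⋈[e=c] T) → 1

E1 result:
v | a | e | c | d
q | 6 | 4 | 4 | 5
E2 result:
v | a | e | c | d
s | 6 | 9 | 9 | 6
Witness: ('q', 6, 4, 4, 5) appears 1× in E1 but 0× in E2.

no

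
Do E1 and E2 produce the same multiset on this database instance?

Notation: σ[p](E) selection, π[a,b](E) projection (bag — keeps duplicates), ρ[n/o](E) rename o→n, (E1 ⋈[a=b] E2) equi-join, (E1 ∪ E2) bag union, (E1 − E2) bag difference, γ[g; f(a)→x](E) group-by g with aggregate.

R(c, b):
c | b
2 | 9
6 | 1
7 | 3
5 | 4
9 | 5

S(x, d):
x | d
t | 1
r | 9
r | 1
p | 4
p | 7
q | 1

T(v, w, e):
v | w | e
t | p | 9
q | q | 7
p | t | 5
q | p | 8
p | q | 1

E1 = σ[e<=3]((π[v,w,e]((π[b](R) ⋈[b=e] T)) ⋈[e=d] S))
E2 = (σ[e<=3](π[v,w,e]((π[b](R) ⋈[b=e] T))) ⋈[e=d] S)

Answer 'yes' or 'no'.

E1 subexpression sizes:
  R → 5
  π[b](R) → 5
  T → 5
  (π[b](R) ⋈[b=e] T) → 3
  π[v,w,e]((π[b](R) ⋈[b=e] T)) → 3
  S → 6
  (π[v,w,e]((π[b](R) ⋈[b=e] T)) ⋈[e=d] S) → 4
  σ[e<=3]((π[v,w,e]((π[b](R) ⋈[b=e] T)) ⋈[e=d] S)) → 3
E2 subexpression sizes:
  R → 5
  π[b](R) → 5
  T → 5
  (π[b](R) ⋈[b=e] T) → 3
  π[v,w,e]((π[b](R) ⋈[b=e] T)) → 3
  σ[e<=3](π[v,w,e]((π[b](R) ⋈[b=e] T))) → 1
  S → 6
  (σ[e<=3](π[v,w,e]((π[b](R) ⋈[b=e] T))) ⋈[e=d] S) → 3

E1 and E2 produce the same multiset:
v | w | e | x | d
p | q | 1 | q | 1
p | q | 1 | r | 1
p | q | 1 | t | 1

yes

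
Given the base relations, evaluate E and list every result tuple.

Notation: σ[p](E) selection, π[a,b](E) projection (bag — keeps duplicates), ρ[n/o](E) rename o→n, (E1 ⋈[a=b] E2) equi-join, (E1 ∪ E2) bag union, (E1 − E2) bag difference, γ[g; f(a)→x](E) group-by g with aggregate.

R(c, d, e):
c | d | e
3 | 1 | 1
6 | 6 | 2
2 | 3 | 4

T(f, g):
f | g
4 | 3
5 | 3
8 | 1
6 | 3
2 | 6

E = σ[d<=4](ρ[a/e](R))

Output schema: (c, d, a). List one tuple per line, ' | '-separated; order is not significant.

Per-node cardinality:
  R → 3
  ρ[a/e](R) → 3
  σ[d<=4](ρ[a/e](R)) → 2

== RESULT ==
c | d | a
2 | 3 | 4
3 | 1 | 1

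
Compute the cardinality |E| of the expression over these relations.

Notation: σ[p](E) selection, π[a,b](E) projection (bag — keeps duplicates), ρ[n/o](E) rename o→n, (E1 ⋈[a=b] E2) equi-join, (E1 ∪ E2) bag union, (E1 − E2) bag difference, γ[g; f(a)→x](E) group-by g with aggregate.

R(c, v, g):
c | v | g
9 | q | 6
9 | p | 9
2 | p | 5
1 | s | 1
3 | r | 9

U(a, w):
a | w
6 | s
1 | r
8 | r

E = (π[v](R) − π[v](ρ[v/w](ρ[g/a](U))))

Stepwise |·|:
  R → 5
  π[v](R) → 5
  U → 3
  ρ[g/a](U) → 3
  ρ[v/w](ρ[g/a](U)) → 3
  π[v](ρ[v/w](ρ[g/a](U))) → 3
  (π[v](R) − π[v](ρ[v/w](ρ[g/a](U)))) → 3

|E| = 3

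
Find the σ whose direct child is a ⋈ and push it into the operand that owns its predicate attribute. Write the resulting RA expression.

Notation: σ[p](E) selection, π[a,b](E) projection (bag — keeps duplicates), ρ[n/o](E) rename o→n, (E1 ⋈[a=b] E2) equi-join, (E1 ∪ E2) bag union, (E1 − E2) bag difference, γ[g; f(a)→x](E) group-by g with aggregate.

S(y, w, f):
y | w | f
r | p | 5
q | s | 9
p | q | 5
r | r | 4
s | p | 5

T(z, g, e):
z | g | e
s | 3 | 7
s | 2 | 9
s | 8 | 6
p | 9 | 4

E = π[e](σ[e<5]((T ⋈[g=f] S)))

σ filters on e, owned by the left side.
E' = π[e]((σ[e<5](T) ⋈[g=f] S))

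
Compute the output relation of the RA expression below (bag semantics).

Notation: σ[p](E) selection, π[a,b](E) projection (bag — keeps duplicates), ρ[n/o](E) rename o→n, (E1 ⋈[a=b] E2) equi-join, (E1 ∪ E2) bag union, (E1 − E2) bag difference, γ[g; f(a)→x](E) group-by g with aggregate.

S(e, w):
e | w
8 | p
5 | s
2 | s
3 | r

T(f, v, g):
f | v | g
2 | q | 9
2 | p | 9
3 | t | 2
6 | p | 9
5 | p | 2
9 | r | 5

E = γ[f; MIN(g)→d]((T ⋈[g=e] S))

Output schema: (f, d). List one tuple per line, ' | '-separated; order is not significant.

Subexpression sizes:
  T → 6
  S → 4
  (T ⋈[g=e] S) → 3
  γ[f; MIN(g)→d]((T ⋈[g=e] S)) → 3

== RESULT ==
f | d
3 | 2
5 | 2
9 | 5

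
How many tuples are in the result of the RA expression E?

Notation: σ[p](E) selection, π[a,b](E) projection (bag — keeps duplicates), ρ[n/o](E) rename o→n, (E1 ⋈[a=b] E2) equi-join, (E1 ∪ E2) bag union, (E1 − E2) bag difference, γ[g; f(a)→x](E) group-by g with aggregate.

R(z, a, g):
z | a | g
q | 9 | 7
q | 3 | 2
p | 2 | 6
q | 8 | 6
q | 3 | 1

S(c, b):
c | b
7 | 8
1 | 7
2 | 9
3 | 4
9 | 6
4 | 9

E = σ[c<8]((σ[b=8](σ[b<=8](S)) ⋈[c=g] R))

Per-node cardinality:
  S → 6
  σ[b<=8](S) → 4
  σ[b=8](σ[b<=8](S)) → 1
  R → 5
  (σ[b=8](σ[b<=8](S)) ⋈[c=g] R) → 1
  σ[c<8]((σ[b=8](σ[b<=8](S)) ⋈[c=g] R)) → 1

|E| = 1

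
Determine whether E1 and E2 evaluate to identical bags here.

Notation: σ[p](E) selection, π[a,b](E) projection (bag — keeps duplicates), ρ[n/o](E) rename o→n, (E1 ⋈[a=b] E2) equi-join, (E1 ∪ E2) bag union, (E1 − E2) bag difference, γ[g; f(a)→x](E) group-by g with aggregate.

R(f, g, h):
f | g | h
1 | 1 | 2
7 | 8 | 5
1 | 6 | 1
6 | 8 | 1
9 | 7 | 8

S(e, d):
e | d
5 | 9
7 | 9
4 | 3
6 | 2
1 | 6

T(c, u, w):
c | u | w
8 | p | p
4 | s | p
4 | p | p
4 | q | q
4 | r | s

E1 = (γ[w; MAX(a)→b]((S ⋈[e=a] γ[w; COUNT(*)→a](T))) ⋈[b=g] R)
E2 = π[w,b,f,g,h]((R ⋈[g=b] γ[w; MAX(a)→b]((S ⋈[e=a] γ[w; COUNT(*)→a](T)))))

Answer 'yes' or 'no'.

E1 stepwise |·|:
  S → 5
  T → 5
  γ[w; COUNT(*)→a](T) → 3
  (S ⋈[e=a] γ[w; COUNT(*)→a](T)) → 2
  γ[w; MAX(a)→b]((S ⋈[e=a] γ[w; COUNT(*)→a](T))) → 2
  R → 5
  (γ[w; MAX(a)→b]((S ⋈[e=a] γ[w; COUNT(*)→a](T))) ⋈[b=g] R) → 2
E2 stepwise |·|:
  R → 5
  S → 5
  T → 5
  γ[w; COUNT(*)→a](T) → 3
  (S ⋈[e=a] γ[w; COUNT(*)→a](T)) → 2
  γ[w; MAX(a)→b]((S ⋈[e=a] γ[w; COUNT(*)→a](T))) → 2
  (R ⋈[g=b] γ[w; MAX(a)→b]((S ⋈[e=a] γ[w; COUNT(*)→a](T)))) → 2
  π[w,b,f,g,h]((R ⋈[g=b] γ[w; MAX(a)→b]((S ⋈[e=a] γ[w; COUNT(*)→a](T))))) → 2

E1 and E2 produce the same multiset:
w | b | f | g | h
q | 1 | 1 | 1 | 2
s | 1 | 1 | 1 | 2

yes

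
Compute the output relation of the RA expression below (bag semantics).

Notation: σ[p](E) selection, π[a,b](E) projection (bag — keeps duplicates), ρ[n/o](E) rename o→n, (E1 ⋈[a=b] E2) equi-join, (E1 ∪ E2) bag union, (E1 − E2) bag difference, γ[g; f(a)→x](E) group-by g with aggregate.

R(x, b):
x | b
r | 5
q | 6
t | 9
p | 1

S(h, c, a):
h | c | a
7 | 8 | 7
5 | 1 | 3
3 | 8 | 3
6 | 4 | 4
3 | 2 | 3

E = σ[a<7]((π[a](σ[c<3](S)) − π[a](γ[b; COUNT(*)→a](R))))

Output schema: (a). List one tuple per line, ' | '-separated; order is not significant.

Row counts bottom-up:
  S → 5
  σ[c<3](S) → 2
  π[a](σ[c<3](S)) → 2
  R → 4
  γ[b; COUNT(*)→a](R) → 4
  π[a](γ[b; COUNT(*)→a](R)) → 4
  (π[a](σ[c<3](S)) − π[a](γ[b; COUNT(*)→a](R))) → 2
  σ[a<7]((π[a](σ[c<3](S)) − π[a](γ[b; COUNT(*)→a](R)))) → 2

== RESULT ==
a
3
3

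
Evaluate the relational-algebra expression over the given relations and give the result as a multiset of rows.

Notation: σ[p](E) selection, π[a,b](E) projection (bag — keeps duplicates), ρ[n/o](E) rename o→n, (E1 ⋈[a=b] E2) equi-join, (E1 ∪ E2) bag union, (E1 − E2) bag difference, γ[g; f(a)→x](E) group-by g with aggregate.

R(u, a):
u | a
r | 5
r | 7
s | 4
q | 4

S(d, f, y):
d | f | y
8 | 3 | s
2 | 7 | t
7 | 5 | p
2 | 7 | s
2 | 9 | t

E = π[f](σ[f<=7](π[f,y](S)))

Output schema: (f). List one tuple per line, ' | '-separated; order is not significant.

Subexpression sizes:
  S → 5
  π[f,y](S) → 5
  σ[f<=7](π[f,y](S)) → 4
  π[f](σ[f<=7](π[f,y](S))) → 4

== RESULT ==
f
3
5
7
7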